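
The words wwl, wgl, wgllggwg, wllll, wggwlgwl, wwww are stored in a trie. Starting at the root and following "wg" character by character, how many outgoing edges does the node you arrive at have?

2

Walk "wg" from the root, arriving at one node.
Distinct next characters after "wg": g, l.
That node has 2 child edges.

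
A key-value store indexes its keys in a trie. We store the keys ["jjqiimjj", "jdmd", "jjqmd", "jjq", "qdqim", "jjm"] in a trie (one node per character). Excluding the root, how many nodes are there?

Count nodes per top-level branch (shared prefixes stored once):
  'j'-branch (jdmd, jjm, jjq, jjqiimjj, jjqmd): 14 nodes
  'q'-branch (qdqim): 5 nodes
Sum: 19

19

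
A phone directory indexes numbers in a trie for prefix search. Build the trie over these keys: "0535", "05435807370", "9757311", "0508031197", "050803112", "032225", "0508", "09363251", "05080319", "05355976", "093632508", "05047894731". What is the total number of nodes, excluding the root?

56

Trace insertions, counting only characters that open a new branch:
  "0535" → 4 new (0, 5, 3, 5)
  "05435807370" → prefix "05" already present; 9 new (4, 3, 5, 8, 0, 7, 3, 7, 0)
  "9757311" → 7 new (9, 7, 5, 7, 3, 1, 1)
  "0508031197" → prefix "05" already present; 8 new (0, 8, 0, 3, 1, 1, 9, 7)
  "050803112" → prefix "05080311" already present; 1 new (2)
  "032225" → prefix "0" already present; 5 new (3, 2, 2, 2, 5)
  "0508" → prefix "0508" already present; 0 new (none)
  "09363251" → prefix "0" already present; 7 new (9, 3, 6, 3, 2, 5, 1)
  "05080319" → prefix "0508031" already present; 1 new (9)
  "05355976" → prefix "0535" already present; 4 new (5, 9, 7, 6)
  "093632508" → prefix "0936325" already present; 2 new (0, 8)
  "05047894731" → prefix "050" already present; 8 new (4, 7, 8, 9, 4, 7, 3, 1)
Total nodes = 4 + 9 + 7 + 8 + 1 + 5 + 0 + 7 + 1 + 4 + 2 + 8 = 56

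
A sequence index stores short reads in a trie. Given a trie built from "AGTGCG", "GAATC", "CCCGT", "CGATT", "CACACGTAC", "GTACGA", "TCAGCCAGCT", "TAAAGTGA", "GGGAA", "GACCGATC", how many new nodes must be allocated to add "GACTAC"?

The longest prefix of "GACTAC" already in the trie is "GAC" (length 3).
Each of the 3 remaining characters creates one node.

3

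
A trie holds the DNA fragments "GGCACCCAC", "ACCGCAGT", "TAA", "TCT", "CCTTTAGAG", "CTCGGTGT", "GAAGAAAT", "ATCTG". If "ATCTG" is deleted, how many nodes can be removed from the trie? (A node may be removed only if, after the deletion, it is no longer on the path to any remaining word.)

After clearing the end-marker at "ATCTG", prune upward until reaching a node still needed by another word.
The suffix "TCTG" (4 nodes) is used only by "ATCTG"; the node for "A" still has the child "C", so pruning stops there.
Nodes removed: 4

4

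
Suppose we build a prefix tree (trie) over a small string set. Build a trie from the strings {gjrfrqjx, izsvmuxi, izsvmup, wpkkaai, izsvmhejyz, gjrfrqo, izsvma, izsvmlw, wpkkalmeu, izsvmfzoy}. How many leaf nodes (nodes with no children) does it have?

A leaf is a node with no children — equivalently, the end of a word that is not a proper prefix of any other stored word.
Those words: "gjrfrqjx", "gjrfrqo", "izsvma", "izsvmfzoy", "izsvmhejyz", "izsvmlw", "izsvmup", "izsvmuxi", "wpkkaai", "wpkkalmeu"
Leaf count: 10

10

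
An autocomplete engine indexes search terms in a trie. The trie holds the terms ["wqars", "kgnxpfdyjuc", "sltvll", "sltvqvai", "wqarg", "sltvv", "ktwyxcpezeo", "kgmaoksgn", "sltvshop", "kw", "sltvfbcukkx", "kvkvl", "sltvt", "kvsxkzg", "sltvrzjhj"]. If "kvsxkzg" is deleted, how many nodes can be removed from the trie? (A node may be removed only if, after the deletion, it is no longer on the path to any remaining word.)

Walk "kvsxkzg" from the leaf back toward the root, removing each node that no remaining word uses.
The suffix "sxkzg" (5 nodes) is used only by "kvsxkzg"; the node for "kv" still has the child "k", so pruning stops there.
Nodes removed: 5

5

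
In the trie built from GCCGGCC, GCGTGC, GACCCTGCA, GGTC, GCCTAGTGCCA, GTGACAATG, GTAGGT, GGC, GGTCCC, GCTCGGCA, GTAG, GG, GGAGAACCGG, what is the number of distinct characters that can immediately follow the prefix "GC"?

3

The children of the "GC" node are the distinct next characters among strings starting with "GC".
Distinct next characters after "GC": C, G, T.
That node has 3 child edges.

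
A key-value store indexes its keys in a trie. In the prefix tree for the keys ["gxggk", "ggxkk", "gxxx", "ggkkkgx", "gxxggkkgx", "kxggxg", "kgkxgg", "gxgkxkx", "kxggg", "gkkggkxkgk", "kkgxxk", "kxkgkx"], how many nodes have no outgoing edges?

12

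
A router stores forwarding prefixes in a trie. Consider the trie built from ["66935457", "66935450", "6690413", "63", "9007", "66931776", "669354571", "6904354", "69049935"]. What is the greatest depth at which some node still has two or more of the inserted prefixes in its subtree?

8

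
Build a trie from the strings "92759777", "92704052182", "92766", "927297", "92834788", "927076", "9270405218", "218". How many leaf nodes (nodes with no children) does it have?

7

A leaf is a node with no children — equivalently, the end of a word that is not a proper prefix of any other stored word.
Those words: "218", "92704052182", "927076", "927297", "92759777", "92766", "92834788"
Leaf count: 7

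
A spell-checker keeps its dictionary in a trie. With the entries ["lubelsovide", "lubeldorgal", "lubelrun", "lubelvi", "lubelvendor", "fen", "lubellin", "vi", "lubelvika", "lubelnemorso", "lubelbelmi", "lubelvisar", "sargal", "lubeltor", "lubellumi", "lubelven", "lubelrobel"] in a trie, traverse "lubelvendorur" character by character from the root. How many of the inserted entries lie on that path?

2

Walk "lubelvendorur" from the root; an end-of-word marker is hit whenever a stored word is a prefix of "lubelvendorur".
Prefixes of the query that are stored words: "lubelven", "lubelvendor"
Count: 2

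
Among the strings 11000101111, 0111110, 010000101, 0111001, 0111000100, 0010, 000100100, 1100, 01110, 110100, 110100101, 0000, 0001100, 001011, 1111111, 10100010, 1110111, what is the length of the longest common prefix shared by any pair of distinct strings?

6

Equivalently: take the maximum, over all pairs, of their longest common prefix length.
e.g. "0111000100" and "0111001" share the prefix "011100" of length 6; no pair shares a longer one.
Longest shared-prefix length: 6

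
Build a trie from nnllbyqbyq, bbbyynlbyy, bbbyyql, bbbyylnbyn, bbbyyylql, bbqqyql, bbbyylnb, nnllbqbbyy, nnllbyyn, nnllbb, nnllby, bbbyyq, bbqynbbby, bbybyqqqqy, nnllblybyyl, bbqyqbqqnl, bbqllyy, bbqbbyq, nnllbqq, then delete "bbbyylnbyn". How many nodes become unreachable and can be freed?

Walk "bbbyylnbyn" from the leaf back toward the root, removing each node that no remaining word uses.
The suffix "yn" (2 nodes) is used only by "bbbyylnbyn"; "bbbyylnb" is itself a stored word, so pruning stops there.
Nodes removed: 2

2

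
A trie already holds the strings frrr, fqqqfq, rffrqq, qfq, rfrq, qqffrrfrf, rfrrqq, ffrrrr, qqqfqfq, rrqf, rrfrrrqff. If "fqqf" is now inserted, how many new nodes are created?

1

The longest prefix of "fqqf" already in the trie is "fqq" (length 3).
New nodes needed: |"fqqf"| − 3 = 4 − 3 = 1.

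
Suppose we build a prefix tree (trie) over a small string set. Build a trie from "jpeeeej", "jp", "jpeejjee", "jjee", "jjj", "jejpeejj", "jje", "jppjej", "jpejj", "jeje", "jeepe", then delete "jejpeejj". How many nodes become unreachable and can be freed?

5

A node on "jejpeejj"'s path can go only if nothing else ends at it or branches off below it.
The suffix "peejj" (5 nodes) is used only by "jejpeejj"; the node for "jej" still has the child "e", so pruning stops there.
Nodes removed: 5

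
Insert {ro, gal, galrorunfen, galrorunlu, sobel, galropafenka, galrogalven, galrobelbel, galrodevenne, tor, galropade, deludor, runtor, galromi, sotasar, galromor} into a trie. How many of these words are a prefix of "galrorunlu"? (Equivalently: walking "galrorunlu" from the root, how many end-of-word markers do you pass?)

2

Traverse "galrorunlu" character by character; count nodes along the way that are marked as word ends.
Prefixes of the query that are stored words: "gal", "galrorunlu"
Count: 2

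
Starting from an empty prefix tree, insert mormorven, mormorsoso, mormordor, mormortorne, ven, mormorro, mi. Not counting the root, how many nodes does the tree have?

27

For each word, the new-node count is its length minus the longest prefix already in the trie:
  "mormorven" → 9 new (m, o, r, m, o, r, v, e, n)
  "mormorsoso" → prefix "mormor" already present; 4 new (s, o, s, o)
  "mormordor" → prefix "mormor" already present; 3 new (d, o, r)
  "mormortorne" → prefix "mormor" already present; 5 new (t, o, r, n, e)
  "ven" → 3 new (v, e, n)
  "mormorro" → prefix "mormor" already present; 2 new (r, o)
  "mi" → prefix "m" already present; 1 new (i)
Total nodes = 9 + 4 + 3 + 5 + 3 + 2 + 1 = 27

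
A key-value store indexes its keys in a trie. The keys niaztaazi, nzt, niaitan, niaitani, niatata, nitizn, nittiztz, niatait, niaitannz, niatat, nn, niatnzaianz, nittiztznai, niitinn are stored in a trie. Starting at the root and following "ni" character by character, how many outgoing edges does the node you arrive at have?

The children of the "ni" node are the distinct next characters among strings starting with "ni".
Distinct next characters after "ni": a, i, t.
That node has 3 child edges.

3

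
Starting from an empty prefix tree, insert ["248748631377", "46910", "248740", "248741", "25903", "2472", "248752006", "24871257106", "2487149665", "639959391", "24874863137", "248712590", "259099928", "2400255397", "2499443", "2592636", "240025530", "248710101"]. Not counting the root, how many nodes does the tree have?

80

Count nodes per top-level branch (shared prefixes stored once):
  '2'-branch (240025530, 2400255397, 2472, 248710101, 24871257106, 248712590, 2487149665, 248740, 248741, 24874863137, 248748631377, 248752006, 2499443, 25903, 259099928, 2592636): 66 nodes
  '4'-branch (46910): 5 nodes
  '6'-branch (639959391): 9 nodes
Sum: 80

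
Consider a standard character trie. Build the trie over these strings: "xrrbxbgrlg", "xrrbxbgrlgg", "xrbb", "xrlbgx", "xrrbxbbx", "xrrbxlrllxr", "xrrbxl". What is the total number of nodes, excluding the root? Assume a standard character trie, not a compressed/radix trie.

25

Trie structure (* marks end of a word):
(root)
└─ x
   └─ r
      ├─ b
      │  └─ b *
      ├─ l
      │  └─ b
      │     └─ g
      │        └─ x *
      └─ r
         └─ b
            └─ x
               ├─ b
               │  ├─ b
               │  │  └─ x *
               │  └─ g
               │     └─ r
               │        └─ l
               │           └─ g *
               │              └─ g *
               └─ l *
                  └─ r
                     └─ l
                        └─ l
                           └─ x
                              └─ r *
Counting every labelled node above: 25.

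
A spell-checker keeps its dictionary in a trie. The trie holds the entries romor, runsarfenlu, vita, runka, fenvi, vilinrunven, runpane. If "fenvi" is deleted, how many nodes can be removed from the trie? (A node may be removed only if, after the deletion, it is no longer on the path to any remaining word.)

5

A node on "fenvi"'s path can go only if nothing else ends at it or branches off below it.
No other word shares any prefix with "fenvi", so all 5 of its nodes go.
Nodes removed: 5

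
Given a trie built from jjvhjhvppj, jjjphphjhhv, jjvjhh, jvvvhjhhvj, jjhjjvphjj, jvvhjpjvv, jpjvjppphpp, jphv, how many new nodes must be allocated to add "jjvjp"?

Walking "jjvjp" from the root, the first 4 characters ("jjvj") follow existing edges; "p" is the first miss.
So 5 − 4 = 1 new nodes.

1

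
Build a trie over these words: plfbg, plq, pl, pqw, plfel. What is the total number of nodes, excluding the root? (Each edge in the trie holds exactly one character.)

10

Trace insertions, counting only characters that open a new branch:
  "plfbg" → 5 new (p, l, f, b, g)
  "plq" → prefix "pl" already present; 1 new (q)
  "pl" → prefix "pl" already present; 0 new (none)
  "pqw" → prefix "p" already present; 2 new (q, w)
  "plfel" → prefix "plf" already present; 2 new (e, l)
Total nodes = 5 + 1 + 0 + 2 + 2 = 10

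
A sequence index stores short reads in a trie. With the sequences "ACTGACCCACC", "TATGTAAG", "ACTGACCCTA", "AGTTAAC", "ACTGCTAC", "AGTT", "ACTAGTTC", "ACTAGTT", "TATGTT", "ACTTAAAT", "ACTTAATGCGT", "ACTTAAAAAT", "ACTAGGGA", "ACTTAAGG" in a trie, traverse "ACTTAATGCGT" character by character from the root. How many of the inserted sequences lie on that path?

Traverse "ACTTAATGCGT" character by character; count nodes along the way that are marked as word ends.
Prefixes of the query that are stored words: "ACTTAATGCGT"
Count: 1

1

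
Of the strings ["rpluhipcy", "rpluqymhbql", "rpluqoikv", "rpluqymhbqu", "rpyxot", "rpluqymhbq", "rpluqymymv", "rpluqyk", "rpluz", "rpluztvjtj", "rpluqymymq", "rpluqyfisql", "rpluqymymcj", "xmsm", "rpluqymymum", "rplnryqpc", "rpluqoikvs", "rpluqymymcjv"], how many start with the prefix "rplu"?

Walk to "rplu"; the words in its subtree are exactly those with that prefix.
Words under "rplu": rpluhipcy, rpluqoikv, rpluqoikvs, rpluqyfisql, rpluqyk, rpluqymhbq, rpluqymhbql, rpluqymhbqu, rpluqymymcj, rpluqymymcjv, rpluqymymq, rpluqymymum, rpluqymymv, rpluz, rpluztvjtj
Count: 15

15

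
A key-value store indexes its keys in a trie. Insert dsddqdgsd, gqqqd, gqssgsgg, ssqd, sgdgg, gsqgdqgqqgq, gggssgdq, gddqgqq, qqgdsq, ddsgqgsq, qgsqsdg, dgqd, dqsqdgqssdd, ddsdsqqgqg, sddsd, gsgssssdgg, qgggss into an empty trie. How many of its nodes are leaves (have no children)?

17

A leaf is a node with no children — equivalently, the end of a word that is not a proper prefix of any other stored word.
Those words: "ddsdsqqgqg", "ddsgqgsq", "dgqd", "dqsqdgqssdd", "dsddqdgsd", "gddqgqq", "gggssgdq", "gqqqd", "gqssgsgg", "gsgssssdgg", "gsqgdqgqqgq", "qgggss", "qgsqsdg", "qqgdsq", "sddsd", "sgdgg", "ssqd"
Leaf count: 17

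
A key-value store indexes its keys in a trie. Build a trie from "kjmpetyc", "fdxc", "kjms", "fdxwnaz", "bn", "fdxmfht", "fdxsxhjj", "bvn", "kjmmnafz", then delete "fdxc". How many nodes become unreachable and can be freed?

1

After clearing the end-marker at "fdxc", prune upward until reaching a node still needed by another word.
The suffix "c" (1 node) is used only by "fdxc"; the node for "fdx" still has the child "w", so pruning stops there.
Nodes removed: 1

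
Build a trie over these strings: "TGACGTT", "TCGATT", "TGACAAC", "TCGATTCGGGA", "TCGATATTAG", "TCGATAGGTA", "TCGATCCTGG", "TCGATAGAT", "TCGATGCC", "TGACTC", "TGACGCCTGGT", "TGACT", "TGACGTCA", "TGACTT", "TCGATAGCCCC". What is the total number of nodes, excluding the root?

54

Insert word by word; a character creates a node only if that edge doesn't already exist:
  "TGACGTT" → 7 new (T, G, A, C, G, T, T)
  "TCGATT" → prefix "T" already present; 5 new (C, G, A, T, T)
  "TGACAAC" → prefix "TGAC" already present; 3 new (A, A, C)
  "TCGATTCGGGA" → prefix "TCGATT" already present; 5 new (C, G, G, G, A)
  "TCGATATTAG" → prefix "TCGAT" already present; 5 new (A, T, T, A, G)
  "TCGATAGGTA" → prefix "TCGATA" already present; 4 new (G, G, T, A)
  "TCGATCCTGG" → prefix "TCGAT" already present; 5 new (C, C, T, G, G)
  "TCGATAGAT" → prefix "TCGATAG" already present; 2 new (A, T)
  "TCGATGCC" → prefix "TCGAT" already present; 3 new (G, C, C)
  "TGACTC" → prefix "TGAC" already present; 2 new (T, C)
  "TGACGCCTGGT" → prefix "TGACG" already present; 6 new (C, C, T, G, G, T)
  "TGACT" → prefix "TGACT" already present; 0 new (none)
  "TGACGTCA" → prefix "TGACGT" already present; 2 new (C, A)
  "TGACTT" → prefix "TGACT" already present; 1 new (T)
  "TCGATAGCCCC" → prefix "TCGATAG" already present; 4 new (C, C, C, C)
Total nodes = 7 + 5 + 3 + 5 + 5 + 4 + 5 + 2 + 3 + 2 + 6 + 0 + 2 + 1 + 4 = 54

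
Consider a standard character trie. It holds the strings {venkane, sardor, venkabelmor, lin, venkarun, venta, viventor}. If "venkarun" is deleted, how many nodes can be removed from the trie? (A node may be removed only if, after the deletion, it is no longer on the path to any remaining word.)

3

A node on "venkarun"'s path can go only if nothing else ends at it or branches off below it.
The suffix "run" (3 nodes) is used only by "venkarun"; the node for "venka" still has the child "n", so pruning stops there.
Nodes removed: 3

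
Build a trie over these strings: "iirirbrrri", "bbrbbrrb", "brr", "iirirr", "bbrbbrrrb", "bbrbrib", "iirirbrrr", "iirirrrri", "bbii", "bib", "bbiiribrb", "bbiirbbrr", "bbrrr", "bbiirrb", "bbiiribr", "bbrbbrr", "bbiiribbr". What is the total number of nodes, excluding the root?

Trace insertions, counting only characters that open a new branch:
  "iirirbrrri" → 10 new (i, i, r, i, r, b, r, r, r, i)
  "bbrbbrrb" → 8 new (b, b, r, b, b, r, r, b)
  "brr" → prefix "b" already present; 2 new (r, r)
  "iirirr" → prefix "iirir" already present; 1 new (r)
  "bbrbbrrrb" → prefix "bbrbbrr" already present; 2 new (r, b)
  "bbrbrib" → prefix "bbrb" already present; 3 new (r, i, b)
  "iirirbrrr" → prefix "iirirbrrr" already present; 0 new (none)
  "iirirrrri" → prefix "iirirr" already present; 3 new (r, r, i)
  "bbii" → prefix "bb" already present; 2 new (i, i)
  "bib" → prefix "b" already present; 2 new (i, b)
  "bbiiribrb" → prefix "bbii" already present; 5 new (r, i, b, r, b)
  "bbiirbbrr" → prefix "bbiir" already present; 4 new (b, b, r, r)
  "bbrrr" → prefix "bbr" already present; 2 new (r, r)
  "bbiirrb" → prefix "bbiir" already present; 2 new (r, b)
  "bbiiribr" → prefix "bbiiribr" already present; 0 new (none)
  "bbrbbrr" → prefix "bbrbbrr" already present; 0 new (none)
  "bbiiribbr" → prefix "bbiirib" already present; 2 new (b, r)
Total nodes = 10 + 8 + 2 + 1 + 2 + 3 + 0 + 3 + 2 + 2 + 5 + 4 + 2 + 2 + 0 + 0 + 2 = 48

48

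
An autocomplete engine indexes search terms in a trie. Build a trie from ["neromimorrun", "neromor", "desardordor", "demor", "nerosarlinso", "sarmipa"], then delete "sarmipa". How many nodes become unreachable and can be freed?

7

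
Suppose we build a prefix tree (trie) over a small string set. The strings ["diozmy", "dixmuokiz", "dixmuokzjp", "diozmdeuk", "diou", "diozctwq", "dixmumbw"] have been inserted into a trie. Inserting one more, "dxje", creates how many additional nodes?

"d" is already a path in the trie; the remaining "xje" must be added.
Each of the 3 remaining characters creates one node.

3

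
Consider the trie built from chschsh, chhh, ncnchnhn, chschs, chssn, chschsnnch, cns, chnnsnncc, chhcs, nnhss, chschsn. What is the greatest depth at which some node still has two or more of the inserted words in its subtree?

Equivalently: take the maximum, over all pairs, of their longest common prefix length.
"chschsn" and "chschsnnch" agree on "chschsn" (7 characters) before diverging; nothing deeper is shared.
Longest shared-prefix length: 7

7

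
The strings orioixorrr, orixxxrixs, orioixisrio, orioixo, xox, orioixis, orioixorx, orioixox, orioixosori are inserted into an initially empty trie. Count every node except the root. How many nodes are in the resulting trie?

31

Insert word by word; a character creates a node only if that edge doesn't already exist:
  "orioixorrr" → 10 new (o, r, i, o, i, x, o, r, r, r)
  "orixxxrixs" → prefix "ori" already present; 7 new (x, x, x, r, i, x, s)
  "orioixisrio" → prefix "orioix" already present; 5 new (i, s, r, i, o)
  "orioixo" → prefix "orioixo" already present; 0 new (none)
  "xox" → 3 new (x, o, x)
  "orioixis" → prefix "orioixis" already present; 0 new (none)
  "orioixorx" → prefix "orioixor" already present; 1 new (x)
  "orioixox" → prefix "orioixo" already present; 1 new (x)
  "orioixosori" → prefix "orioixo" already present; 4 new (s, o, r, i)
Total nodes = 10 + 7 + 5 + 0 + 3 + 0 + 1 + 1 + 4 = 31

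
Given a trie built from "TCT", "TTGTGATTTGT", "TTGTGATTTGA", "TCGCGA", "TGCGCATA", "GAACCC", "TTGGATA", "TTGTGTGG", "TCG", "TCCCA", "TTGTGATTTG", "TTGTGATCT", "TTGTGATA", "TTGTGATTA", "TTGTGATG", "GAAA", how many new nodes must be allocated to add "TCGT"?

1

Walking "TCGT" from the root, the first 3 characters ("TCG") follow existing edges; "T" is the first miss.
Each of the 1 remaining characters creates one node.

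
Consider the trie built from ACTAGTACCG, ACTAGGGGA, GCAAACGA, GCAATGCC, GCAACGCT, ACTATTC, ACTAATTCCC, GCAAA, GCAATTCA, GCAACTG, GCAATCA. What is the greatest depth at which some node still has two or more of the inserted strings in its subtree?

5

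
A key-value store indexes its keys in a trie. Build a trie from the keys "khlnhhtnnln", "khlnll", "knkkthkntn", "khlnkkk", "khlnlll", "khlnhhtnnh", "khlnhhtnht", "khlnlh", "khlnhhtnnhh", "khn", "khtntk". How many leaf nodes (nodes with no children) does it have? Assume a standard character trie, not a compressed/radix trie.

9

Leaves are exactly the stored words that no other stored word extends.
Those words: "khlnhhtnht", "khlnhhtnnhh", "khlnhhtnnln", "khlnkkk", "khlnlh", "khlnlll", "khn", "khtntk", "knkkthkntn"
Leaf count: 9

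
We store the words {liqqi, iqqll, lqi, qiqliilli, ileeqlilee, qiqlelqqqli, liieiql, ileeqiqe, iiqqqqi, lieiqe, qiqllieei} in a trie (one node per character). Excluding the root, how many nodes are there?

60

Trace insertions, counting only characters that open a new branch:
  "liqqi" → 5 new (l, i, q, q, i)
  "iqqll" → 5 new (i, q, q, l, l)
  "lqi" → prefix "l" already present; 2 new (q, i)
  "qiqliilli" → 9 new (q, i, q, l, i, i, l, l, i)
  "ileeqlilee" → prefix "i" already present; 9 new (l, e, e, q, l, i, l, e, e)
  "qiqlelqqqli" → prefix "qiql" already present; 7 new (e, l, q, q, q, l, i)
  "liieiql" → prefix "li" already present; 5 new (i, e, i, q, l)
  "ileeqiqe" → prefix "ileeq" already present; 3 new (i, q, e)
  "iiqqqqi" → prefix "i" already present; 6 new (i, q, q, q, q, i)
  "lieiqe" → prefix "li" already present; 4 new (e, i, q, e)
  "qiqllieei" → prefix "qiql" already present; 5 new (l, i, e, e, i)
Total nodes = 5 + 5 + 2 + 9 + 9 + 7 + 5 + 3 + 6 + 4 + 5 = 60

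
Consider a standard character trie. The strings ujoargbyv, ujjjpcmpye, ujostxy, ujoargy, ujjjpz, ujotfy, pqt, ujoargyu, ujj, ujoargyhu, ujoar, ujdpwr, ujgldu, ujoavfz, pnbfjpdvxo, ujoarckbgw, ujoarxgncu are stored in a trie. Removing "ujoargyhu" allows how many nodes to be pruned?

2

A node on "ujoargyhu"'s path can go only if nothing else ends at it or branches off below it.
The suffix "hu" (2 nodes) is used only by "ujoargyhu"; the node for "ujoargy" still has the child "u", so pruning stops there.
Nodes removed: 2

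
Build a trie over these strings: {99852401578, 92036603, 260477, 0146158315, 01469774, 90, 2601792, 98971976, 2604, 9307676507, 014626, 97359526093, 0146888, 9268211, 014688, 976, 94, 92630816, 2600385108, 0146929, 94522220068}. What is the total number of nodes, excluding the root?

Insert word by word; a character creates a node only if that edge doesn't already exist:
  "99852401578" → 11 new (9, 9, 8, 5, 2, 4, 0, 1, 5, 7, 8)
  "92036603" → prefix "9" already present; 7 new (2, 0, 3, 6, 6, 0, 3)
  "260477" → 6 new (2, 6, 0, 4, 7, 7)
  "0146158315" → 10 new (0, 1, 4, 6, 1, 5, 8, 3, 1, 5)
  "01469774" → prefix "0146" already present; 4 new (9, 7, 7, 4)
  "90" → prefix "9" already present; 1 new (0)
  "2601792" → prefix "260" already present; 4 new (1, 7, 9, 2)
  "98971976" → prefix "9" already present; 7 new (8, 9, 7, 1, 9, 7, 6)
  "2604" → prefix "2604" already present; 0 new (none)
  "9307676507" → prefix "9" already present; 9 new (3, 0, 7, 6, 7, 6, 5, 0, 7)
  "014626" → prefix "0146" already present; 2 new (2, 6)
  "97359526093" → prefix "9" already present; 10 new (7, 3, 5, 9, 5, 2, 6, 0, 9, 3)
  "0146888" → prefix "0146" already present; 3 new (8, 8, 8)
  "9268211" → prefix "92" already present; 5 new (6, 8, 2, 1, 1)
  "014688" → prefix "014688" already present; 0 new (none)
  "976" → prefix "97" already present; 1 new (6)
  "94" → prefix "9" already present; 1 new (4)
  "92630816" → prefix "926" already present; 5 new (3, 0, 8, 1, 6)
  "2600385108" → prefix "260" already present; 7 new (0, 3, 8, 5, 1, 0, 8)
  "0146929" → prefix "01469" already present; 2 new (2, 9)
  "94522220068" → prefix "94" already present; 9 new (5, 2, 2, 2, 2, 0, 0, 6, 8)
Total nodes = 11 + 7 + 6 + 10 + 4 + 1 + 4 + 7 + 0 + 9 + 2 + 10 + 3 + 5 + 0 + 1 + 1 + 5 + 7 + 2 + 9 = 104

104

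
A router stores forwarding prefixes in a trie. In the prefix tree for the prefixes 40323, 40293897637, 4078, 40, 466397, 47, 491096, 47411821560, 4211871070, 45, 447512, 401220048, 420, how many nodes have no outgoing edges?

A leaf is a node with no children — equivalently, the end of a word that is not a proper prefix of any other stored word.
Those words: "401220048", "40293897637", "40323", "4078", "420", "4211871070", "447512", "45", "466397", "47411821560", "491096"
Leaf count: 11

11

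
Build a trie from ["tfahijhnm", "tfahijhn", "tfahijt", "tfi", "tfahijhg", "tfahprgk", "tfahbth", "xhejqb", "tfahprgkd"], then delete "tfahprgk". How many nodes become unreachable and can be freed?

0

Walk "tfahprgk" from the leaf back toward the root, removing each node that no remaining word uses.
Every node on "tfahprgk" is still needed (e.g. by "tfahprgkd"), so nothing is freed.
Nodes removed: 0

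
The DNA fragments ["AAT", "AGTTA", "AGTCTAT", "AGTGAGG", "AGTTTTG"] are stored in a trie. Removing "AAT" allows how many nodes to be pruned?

2

After clearing the end-marker at "AAT", prune upward until reaching a node still needed by another word.
The suffix "AT" (2 nodes) is used only by "AAT"; the node for "A" still has the child "G", so pruning stops there.
Nodes removed: 2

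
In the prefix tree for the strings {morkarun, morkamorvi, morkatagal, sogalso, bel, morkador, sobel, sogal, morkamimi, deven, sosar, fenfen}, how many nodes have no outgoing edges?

11

A leaf is a node with no children — equivalently, the end of a word that is not a proper prefix of any other stored word.
Those words: "bel", "deven", "fenfen", "morkador", "morkamimi", "morkamorvi", "morkarun", "morkatagal", "sobel", "sogalso", "sosar"
Leaf count: 11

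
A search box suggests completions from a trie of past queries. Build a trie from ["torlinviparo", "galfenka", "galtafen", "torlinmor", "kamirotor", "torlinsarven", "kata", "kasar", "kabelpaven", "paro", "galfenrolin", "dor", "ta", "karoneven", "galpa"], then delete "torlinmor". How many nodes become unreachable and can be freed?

A node on "torlinmor"'s path can go only if nothing else ends at it or branches off below it.
The suffix "mor" (3 nodes) is used only by "torlinmor"; the node for "torlin" still has the child "v", so pruning stops there.
Nodes removed: 3

3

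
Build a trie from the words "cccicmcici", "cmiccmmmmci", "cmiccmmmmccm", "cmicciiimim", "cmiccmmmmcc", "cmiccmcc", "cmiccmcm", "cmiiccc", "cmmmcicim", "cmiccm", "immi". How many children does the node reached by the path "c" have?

2

Walk "c" from the root, arriving at one node.
Distinct next characters after "c": c, m.
That node has 2 child edges.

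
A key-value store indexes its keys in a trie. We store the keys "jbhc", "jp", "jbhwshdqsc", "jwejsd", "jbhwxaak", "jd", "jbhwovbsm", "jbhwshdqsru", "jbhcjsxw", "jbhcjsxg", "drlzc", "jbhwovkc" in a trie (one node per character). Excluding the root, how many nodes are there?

Trace insertions, counting only characters that open a new branch:
  "jbhc" → 4 new (j, b, h, c)
  "jp" → prefix "j" already present; 1 new (p)
  "jbhwshdqsc" → prefix "jbh" already present; 7 new (w, s, h, d, q, s, c)
  "jwejsd" → prefix "j" already present; 5 new (w, e, j, s, d)
  "jbhwxaak" → prefix "jbhw" already present; 4 new (x, a, a, k)
  "jd" → prefix "j" already present; 1 new (d)
  "jbhwovbsm" → prefix "jbhw" already present; 5 new (o, v, b, s, m)
  "jbhwshdqsru" → prefix "jbhwshdqs" already present; 2 new (r, u)
  "jbhcjsxw" → prefix "jbhc" already present; 4 new (j, s, x, w)
  "jbhcjsxg" → prefix "jbhcjsx" already present; 1 new (g)
  "drlzc" → 5 new (d, r, l, z, c)
  "jbhwovkc" → prefix "jbhwov" already present; 2 new (k, c)
Total nodes = 4 + 1 + 7 + 5 + 4 + 1 + 5 + 2 + 4 + 1 + 5 + 2 = 41

41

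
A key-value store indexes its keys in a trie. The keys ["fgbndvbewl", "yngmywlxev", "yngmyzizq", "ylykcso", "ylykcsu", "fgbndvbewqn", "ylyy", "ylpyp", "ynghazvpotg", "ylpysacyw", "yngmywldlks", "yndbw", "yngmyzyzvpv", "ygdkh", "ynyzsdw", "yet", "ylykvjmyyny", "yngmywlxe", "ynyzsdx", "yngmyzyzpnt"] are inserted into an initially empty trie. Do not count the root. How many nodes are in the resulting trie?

84

Count nodes per top-level branch (shared prefixes stored once):
  'f'-branch (fgbndvbewl, fgbndvbewqn): 12 nodes
  'y'-branch (yet, ygdkh, ylpyp, ylpysacyw, ylykcso, ylykcsu, ylykvjmyyny, ylyy, yndbw, ynghazvpotg, yngmywldlks, yngmywlxe, yngmywlxev, yngmyzizq, yngmyzyzpnt, yngmyzyzvpv, ynyzsdw, ynyzsdx): 72 nodes
Sum: 84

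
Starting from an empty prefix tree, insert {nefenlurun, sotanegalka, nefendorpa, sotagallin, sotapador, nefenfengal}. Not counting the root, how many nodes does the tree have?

For each word, the new-node count is its length minus the longest prefix already in the trie:
  "nefenlurun" → 10 new (n, e, f, e, n, l, u, r, u, n)
  "sotanegalka" → 11 new (s, o, t, a, n, e, g, a, l, k, a)
  "nefendorpa" → prefix "nefen" already present; 5 new (d, o, r, p, a)
  "sotagallin" → prefix "sota" already present; 6 new (g, a, l, l, i, n)
  "sotapador" → prefix "sota" already present; 5 new (p, a, d, o, r)
  "nefenfengal" → prefix "nefen" already present; 6 new (f, e, n, g, a, l)
Total nodes = 10 + 11 + 5 + 6 + 5 + 6 = 43

43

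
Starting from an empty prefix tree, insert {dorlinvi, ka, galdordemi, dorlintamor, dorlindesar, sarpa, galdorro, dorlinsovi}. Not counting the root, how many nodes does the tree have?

41

Count nodes per top-level branch (shared prefixes stored once):
  'd'-branch (dorlindesar, dorlinsovi, dorlintamor, dorlinvi): 22 nodes
  'g'-branch (galdordemi, galdorro): 12 nodes
  'k'-branch (ka): 2 nodes
  's'-branch (sarpa): 5 nodes
Sum: 41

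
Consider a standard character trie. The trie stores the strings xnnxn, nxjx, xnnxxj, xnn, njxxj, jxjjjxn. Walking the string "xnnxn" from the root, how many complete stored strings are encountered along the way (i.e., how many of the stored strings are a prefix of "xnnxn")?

Traverse "xnnxn" character by character; count nodes along the way that are marked as word ends.
Prefixes of the query that are stored words: "xnn", "xnnxn"
Count: 2

2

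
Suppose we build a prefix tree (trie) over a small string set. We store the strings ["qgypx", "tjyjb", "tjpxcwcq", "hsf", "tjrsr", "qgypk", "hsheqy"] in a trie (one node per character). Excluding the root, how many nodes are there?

Insert word by word; a character creates a node only if that edge doesn't already exist:
  "qgypx" → 5 new (q, g, y, p, x)
  "tjyjb" → 5 new (t, j, y, j, b)
  "tjpxcwcq" → prefix "tj" already present; 6 new (p, x, c, w, c, q)
  "hsf" → 3 new (h, s, f)
  "tjrsr" → prefix "tj" already present; 3 new (r, s, r)
  "qgypk" → prefix "qgyp" already present; 1 new (k)
  "hsheqy" → prefix "hs" already present; 4 new (h, e, q, y)
Total nodes = 5 + 5 + 6 + 3 + 3 + 1 + 4 = 27

27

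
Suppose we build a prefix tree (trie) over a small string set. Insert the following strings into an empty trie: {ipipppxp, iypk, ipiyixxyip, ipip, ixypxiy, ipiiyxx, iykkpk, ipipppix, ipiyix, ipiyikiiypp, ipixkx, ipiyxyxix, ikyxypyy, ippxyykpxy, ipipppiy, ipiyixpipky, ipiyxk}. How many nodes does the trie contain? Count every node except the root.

Insert word by word; a character creates a node only if that edge doesn't already exist:
  "ipipppxp" → 8 new (i, p, i, p, p, p, x, p)
  "iypk" → prefix "i" already present; 3 new (y, p, k)
  "ipiyixxyip" → prefix "ipi" already present; 7 new (y, i, x, x, y, i, p)
  "ipip" → prefix "ipip" already present; 0 new (none)
  "ixypxiy" → prefix "i" already present; 6 new (x, y, p, x, i, y)
  "ipiiyxx" → prefix "ipi" already present; 4 new (i, y, x, x)
  "iykkpk" → prefix "iy" already present; 4 new (k, k, p, k)
  "ipipppix" → prefix "ipippp" already present; 2 new (i, x)
  "ipiyix" → prefix "ipiyix" already present; 0 new (none)
  "ipiyikiiypp" → prefix "ipiyi" already present; 6 new (k, i, i, y, p, p)
  "ipixkx" → prefix "ipi" already present; 3 new (x, k, x)
  "ipiyxyxix" → prefix "ipiy" already present; 5 new (x, y, x, i, x)
  "ikyxypyy" → prefix "i" already present; 7 new (k, y, x, y, p, y, y)
  "ippxyykpxy" → prefix "ip" already present; 8 new (p, x, y, y, k, p, x, y)
  "ipipppiy" → prefix "ipipppi" already present; 1 new (y)
  "ipiyixpipky" → prefix "ipiyix" already present; 5 new (p, i, p, k, y)
  "ipiyxk" → prefix "ipiyx" already present; 1 new (k)
Total nodes = 8 + 3 + 7 + 0 + 6 + 4 + 4 + 2 + 0 + 6 + 3 + 5 + 7 + 8 + 1 + 5 + 1 = 70

70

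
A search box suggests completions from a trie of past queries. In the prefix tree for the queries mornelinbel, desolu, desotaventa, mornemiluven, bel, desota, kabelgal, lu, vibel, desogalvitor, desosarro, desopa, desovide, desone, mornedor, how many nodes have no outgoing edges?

A leaf is a node with no children — equivalently, the end of a word that is not a proper prefix of any other stored word.
Those words: "bel", "desogalvitor", "desolu", "desone", "desopa", "desosarro", "desotaventa", "desovide", "kabelgal", "lu", "mornedor", "mornelinbel", "mornemiluven", "vibel"
Leaf count: 14

14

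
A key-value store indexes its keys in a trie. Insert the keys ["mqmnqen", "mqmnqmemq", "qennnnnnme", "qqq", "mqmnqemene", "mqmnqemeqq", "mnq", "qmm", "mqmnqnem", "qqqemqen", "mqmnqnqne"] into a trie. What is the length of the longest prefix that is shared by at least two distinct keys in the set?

The deepest shared node is where two words last agree before diverging.
e.g. "mqmnqemene" and "mqmnqemeqq" share the prefix "mqmnqeme" of length 8; no pair shares a longer one.
Longest shared-prefix length: 8

8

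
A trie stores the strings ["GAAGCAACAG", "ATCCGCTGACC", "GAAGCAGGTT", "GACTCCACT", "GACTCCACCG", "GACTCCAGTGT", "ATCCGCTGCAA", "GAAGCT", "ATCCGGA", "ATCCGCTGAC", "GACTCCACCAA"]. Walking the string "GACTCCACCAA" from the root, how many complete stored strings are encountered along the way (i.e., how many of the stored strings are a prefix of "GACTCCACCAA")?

Walk "GACTCCACCAA" from the root; an end-of-word marker is hit whenever a stored word is a prefix of "GACTCCACCAA".
Prefixes of the query that are stored words: "GACTCCACCAA"
Count: 1

1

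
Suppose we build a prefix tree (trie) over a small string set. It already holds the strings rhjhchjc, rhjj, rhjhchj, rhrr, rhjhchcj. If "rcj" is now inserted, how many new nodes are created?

Walking "rcj" from the root, the first 1 characters ("r") follow existing edges; "c" is the first miss.
So 3 − 1 = 2 new nodes.

2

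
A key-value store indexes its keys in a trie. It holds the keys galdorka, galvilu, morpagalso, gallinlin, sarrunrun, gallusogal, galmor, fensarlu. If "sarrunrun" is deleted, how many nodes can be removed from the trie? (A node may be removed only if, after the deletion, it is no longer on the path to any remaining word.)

9

Walk "sarrunrun" from the leaf back toward the root, removing each node that no remaining word uses.
No other word shares any prefix with "sarrunrun", so all 9 of its nodes go.
Nodes removed: 9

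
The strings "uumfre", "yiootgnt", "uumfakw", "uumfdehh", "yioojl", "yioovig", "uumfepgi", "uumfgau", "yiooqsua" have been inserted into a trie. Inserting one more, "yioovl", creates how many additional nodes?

The longest prefix of "yioovl" already in the trie is "yioov" (length 5).
Each of the 1 remaining characters creates one node.

1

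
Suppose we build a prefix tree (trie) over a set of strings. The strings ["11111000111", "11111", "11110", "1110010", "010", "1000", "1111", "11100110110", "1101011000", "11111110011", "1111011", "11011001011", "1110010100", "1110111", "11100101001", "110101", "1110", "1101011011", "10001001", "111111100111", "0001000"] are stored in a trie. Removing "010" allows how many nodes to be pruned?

2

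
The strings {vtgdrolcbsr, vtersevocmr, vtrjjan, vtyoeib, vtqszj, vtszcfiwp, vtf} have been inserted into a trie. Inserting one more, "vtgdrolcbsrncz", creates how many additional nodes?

3

"vtgdrolcbsr" is already a path in the trie; the remaining "ncz" must be added.
Each of the 3 remaining characters creates one node.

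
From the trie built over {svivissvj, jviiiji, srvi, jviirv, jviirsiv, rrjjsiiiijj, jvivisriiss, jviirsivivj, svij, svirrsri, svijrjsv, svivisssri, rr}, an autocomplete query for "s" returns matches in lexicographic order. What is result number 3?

svijrjsv

Words with prefix "s", in lexicographic order: "srvi", "svij", "svijrjsv", "svirrsri", "svivisssri", "svivissvj"
Position 3: svijrjsv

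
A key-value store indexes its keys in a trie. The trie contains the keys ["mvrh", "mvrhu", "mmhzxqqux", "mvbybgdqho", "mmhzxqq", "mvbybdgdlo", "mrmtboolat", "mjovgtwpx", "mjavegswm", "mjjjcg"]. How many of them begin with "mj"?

3

Walk to "mj"; the words in its subtree are exactly those with that prefix.
Matches: "mjavegswm", "mjjjcg", "mjovgtwpx"
Count: 3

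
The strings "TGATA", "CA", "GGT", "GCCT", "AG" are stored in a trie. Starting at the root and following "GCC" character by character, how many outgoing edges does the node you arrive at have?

The children of the "GCC" node are the distinct next characters among strings starting with "GCC".
Distinct next characters after "GCC": T.
That node has 1 child edge.

1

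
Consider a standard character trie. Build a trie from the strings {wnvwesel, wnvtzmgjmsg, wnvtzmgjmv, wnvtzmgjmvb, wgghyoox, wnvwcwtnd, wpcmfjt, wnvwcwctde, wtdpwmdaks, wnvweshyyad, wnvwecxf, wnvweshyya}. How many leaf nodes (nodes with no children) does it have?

10

A leaf is a node with no children — equivalently, the end of a word that is not a proper prefix of any other stored word.
Those words: "wgghyoox", "wnvtzmgjmsg", "wnvtzmgjmvb", "wnvwcwctde", "wnvwcwtnd", "wnvwecxf", "wnvwesel", "wnvweshyyad", "wpcmfjt", "wtdpwmdaks"
Leaf count: 10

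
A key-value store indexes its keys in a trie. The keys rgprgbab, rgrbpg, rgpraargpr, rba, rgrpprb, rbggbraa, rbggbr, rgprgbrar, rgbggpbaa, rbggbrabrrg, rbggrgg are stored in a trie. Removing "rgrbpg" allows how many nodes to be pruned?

A node on "rgrbpg"'s path can go only if nothing else ends at it or branches off below it.
The suffix "bpg" (3 nodes) is used only by "rgrbpg"; the node for "rgr" still has the child "p", so pruning stops there.
Nodes removed: 3

3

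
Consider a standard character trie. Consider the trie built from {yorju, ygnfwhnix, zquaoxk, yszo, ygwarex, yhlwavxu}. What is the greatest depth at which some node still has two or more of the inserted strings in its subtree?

2

The deepest shared node is where two words last agree before diverging.
e.g. "ygnfwhnix" and "ygwarex" share the prefix "yg" of length 2; no pair shares a longer one.
Longest shared-prefix length: 2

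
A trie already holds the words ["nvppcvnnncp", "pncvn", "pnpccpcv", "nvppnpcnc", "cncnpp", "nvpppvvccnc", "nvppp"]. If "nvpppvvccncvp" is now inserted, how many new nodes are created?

Walking "nvpppvvccncvp" from the root, the first 11 characters ("nvpppvvccnc") follow existing edges; "v" is the first miss.
New nodes needed: |"nvpppvvccncvp"| − 11 = 13 − 11 = 2.

2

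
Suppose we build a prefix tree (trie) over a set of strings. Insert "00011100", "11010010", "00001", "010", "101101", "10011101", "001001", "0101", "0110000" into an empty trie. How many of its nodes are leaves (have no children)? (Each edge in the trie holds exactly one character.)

8

A leaf is a node with no children — equivalently, the end of a word that is not a proper prefix of any other stored word.
Those words: "00001", "00011100", "001001", "0101", "0110000", "10011101", "101101", "11010010"
Leaf count: 8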